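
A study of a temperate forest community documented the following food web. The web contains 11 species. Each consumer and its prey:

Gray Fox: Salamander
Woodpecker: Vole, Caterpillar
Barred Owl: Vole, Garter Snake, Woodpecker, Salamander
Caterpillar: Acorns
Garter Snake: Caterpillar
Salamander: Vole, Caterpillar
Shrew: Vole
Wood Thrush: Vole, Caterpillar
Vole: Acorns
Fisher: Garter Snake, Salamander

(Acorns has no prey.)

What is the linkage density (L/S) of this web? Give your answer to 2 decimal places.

L/S = 1.55

There are L = 17 links among S = 11 species.
L/S = 17/11 = 1.5455 ≈ 1.55.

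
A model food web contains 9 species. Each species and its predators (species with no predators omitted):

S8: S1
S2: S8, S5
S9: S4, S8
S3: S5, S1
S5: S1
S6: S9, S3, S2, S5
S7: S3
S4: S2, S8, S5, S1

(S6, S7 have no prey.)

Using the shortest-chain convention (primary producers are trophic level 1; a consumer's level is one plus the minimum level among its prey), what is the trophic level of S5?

Trophic level 2

S6 is a producer → level 1.
S5 eats S6 → level 2.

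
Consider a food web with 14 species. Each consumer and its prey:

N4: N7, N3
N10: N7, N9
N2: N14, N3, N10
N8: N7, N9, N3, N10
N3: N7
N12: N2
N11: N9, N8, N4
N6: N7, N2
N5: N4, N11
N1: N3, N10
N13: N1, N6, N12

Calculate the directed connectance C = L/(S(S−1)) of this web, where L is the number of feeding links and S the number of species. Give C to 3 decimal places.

The web has S = 14 species and L = 25 feeding links.
C = L / (S(S−1)) = 25 / 182 = 0.1374 ≈ 0.137.

C = 0.137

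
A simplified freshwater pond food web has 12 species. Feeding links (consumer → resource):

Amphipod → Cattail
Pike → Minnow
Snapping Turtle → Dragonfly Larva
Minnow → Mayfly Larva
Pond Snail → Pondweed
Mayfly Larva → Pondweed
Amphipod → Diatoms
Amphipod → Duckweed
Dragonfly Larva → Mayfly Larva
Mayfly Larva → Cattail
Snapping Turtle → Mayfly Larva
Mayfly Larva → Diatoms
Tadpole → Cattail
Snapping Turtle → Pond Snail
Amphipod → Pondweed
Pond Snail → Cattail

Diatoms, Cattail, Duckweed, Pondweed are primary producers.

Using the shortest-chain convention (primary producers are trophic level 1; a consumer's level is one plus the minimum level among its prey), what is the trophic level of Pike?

Trophic level 4

Diatoms is a producer → level 1.
Mayfly Larva eats Diatoms → level 2.
Minnow eats Mayfly Larva → level 3.
Pike eats Minnow → level 4.
No prey of Pike is below level 3, so 4 is the minimum.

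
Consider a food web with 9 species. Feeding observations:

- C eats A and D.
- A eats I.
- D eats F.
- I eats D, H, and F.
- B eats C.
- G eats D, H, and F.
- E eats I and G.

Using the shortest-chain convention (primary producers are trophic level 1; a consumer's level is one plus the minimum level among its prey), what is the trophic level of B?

F is a producer → level 1.
D eats F → level 2.
C eats D → level 3.
B eats C → level 4.
No prey of B is below level 3, so 4 is the minimum.

Trophic level 4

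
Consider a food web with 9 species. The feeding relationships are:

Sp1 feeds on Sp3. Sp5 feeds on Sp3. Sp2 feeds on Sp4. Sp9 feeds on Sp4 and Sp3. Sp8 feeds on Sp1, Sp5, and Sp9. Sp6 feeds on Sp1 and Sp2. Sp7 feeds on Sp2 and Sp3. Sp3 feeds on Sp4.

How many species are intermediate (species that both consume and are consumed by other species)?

Intermediate species (has both prey and predators): Sp2, Sp3, Sp1, Sp5, Sp9.
Count: 5.

5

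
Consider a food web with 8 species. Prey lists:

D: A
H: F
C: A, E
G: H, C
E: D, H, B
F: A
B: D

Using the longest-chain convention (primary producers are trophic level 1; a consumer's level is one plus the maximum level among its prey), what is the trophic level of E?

Trophic level 4

A is a producer → level 1.
F eats A → level 2.
H eats F → level 3.
E eats H (level 3); other prey at levels: D 2, B 3 → level 4.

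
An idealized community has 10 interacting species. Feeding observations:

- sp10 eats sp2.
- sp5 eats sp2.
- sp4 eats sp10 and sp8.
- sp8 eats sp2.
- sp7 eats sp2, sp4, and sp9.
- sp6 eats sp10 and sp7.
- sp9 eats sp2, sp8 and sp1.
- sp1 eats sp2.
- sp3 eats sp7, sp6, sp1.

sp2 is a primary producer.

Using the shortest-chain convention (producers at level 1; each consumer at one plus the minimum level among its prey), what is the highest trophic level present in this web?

3

Producers (level 1): sp2.
Following each consumer down to its lowest-level prey: sp2 → sp10 → sp6 (levels 1 through 3).
All prey of sp6 (sp10 2, sp7 2) are at level 2 or above, so sp6 is at level 1 + 2 = 3.
Every consumer has at least one prey at level 2 or below, so none exceeds level 3.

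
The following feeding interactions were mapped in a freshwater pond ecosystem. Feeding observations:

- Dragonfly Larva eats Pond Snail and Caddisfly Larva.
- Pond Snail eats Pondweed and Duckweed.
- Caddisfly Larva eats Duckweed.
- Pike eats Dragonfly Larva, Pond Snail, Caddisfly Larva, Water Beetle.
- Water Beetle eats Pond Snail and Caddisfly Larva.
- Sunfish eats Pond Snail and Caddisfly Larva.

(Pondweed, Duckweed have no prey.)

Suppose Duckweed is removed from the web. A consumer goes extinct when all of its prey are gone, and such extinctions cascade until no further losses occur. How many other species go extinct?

Remove Duckweed.
Round 1: Caddisfly Larva (all prey gone) → extinct.
No further losses. Total secondary extinctions: 1.

1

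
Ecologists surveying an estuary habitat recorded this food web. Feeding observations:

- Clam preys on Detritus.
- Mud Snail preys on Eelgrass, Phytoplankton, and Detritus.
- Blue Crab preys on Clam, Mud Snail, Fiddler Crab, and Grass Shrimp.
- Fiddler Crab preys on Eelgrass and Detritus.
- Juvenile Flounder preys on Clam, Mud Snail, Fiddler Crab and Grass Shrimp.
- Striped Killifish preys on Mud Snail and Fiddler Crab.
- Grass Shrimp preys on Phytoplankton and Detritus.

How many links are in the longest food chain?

2 links

One longest chain: Detritus → Mud Snail → Blue Crab.
It has 3 species and 2 links.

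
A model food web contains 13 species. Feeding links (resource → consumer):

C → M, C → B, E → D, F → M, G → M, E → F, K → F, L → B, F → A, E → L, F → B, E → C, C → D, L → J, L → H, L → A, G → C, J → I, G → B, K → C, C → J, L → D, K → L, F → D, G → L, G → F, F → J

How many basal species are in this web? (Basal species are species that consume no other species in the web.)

Basal species (no prey listed): E, G, K.
Count: 3.

3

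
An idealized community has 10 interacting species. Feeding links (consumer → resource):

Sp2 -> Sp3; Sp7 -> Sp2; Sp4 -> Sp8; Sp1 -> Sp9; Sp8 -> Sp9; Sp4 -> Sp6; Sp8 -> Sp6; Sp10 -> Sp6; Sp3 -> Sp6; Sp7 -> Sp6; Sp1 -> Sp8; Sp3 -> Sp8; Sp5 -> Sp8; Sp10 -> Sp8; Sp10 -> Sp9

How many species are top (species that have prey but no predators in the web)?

Top species (has prey, but nothing eats it): Sp1, Sp4, Sp5, Sp10, Sp7.
Count: 5.

5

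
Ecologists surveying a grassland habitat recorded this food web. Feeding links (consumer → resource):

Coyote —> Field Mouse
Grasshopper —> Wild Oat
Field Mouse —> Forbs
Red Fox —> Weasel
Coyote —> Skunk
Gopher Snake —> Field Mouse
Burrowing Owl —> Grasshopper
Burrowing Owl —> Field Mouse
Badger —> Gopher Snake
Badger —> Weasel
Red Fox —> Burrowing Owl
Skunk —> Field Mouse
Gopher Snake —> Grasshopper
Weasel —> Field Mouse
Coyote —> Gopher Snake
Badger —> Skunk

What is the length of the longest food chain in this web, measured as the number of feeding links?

One longest chain: Forbs → Field Mouse → Skunk → Badger.
It has 4 species and 3 links.

3 links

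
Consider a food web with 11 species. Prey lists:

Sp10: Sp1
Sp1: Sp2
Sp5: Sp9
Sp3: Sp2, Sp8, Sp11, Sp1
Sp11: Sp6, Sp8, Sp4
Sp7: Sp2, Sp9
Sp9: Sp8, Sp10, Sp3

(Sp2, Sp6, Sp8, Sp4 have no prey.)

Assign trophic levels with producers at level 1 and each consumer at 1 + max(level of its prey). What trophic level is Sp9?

Trophic level 4

Sp2 is a producer → level 1.
Sp1 eats Sp2 → level 2.
Sp10 eats Sp1 → level 3.
Sp9 eats Sp10 (level 3); other prey at levels: Sp8 1, Sp3 3 → level 4.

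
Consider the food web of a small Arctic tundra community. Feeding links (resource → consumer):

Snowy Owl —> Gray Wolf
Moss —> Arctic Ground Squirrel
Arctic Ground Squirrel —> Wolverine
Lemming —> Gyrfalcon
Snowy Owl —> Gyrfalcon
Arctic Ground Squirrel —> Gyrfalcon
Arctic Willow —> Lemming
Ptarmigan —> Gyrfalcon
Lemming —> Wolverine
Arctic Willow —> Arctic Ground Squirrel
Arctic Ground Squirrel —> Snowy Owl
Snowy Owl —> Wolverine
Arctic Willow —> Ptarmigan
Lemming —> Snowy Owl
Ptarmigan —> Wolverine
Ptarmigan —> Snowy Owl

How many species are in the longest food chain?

One longest chain: Arctic Willow → Ptarmigan → Snowy Owl → Wolverine.
It has 4 species and 3 links.

4 species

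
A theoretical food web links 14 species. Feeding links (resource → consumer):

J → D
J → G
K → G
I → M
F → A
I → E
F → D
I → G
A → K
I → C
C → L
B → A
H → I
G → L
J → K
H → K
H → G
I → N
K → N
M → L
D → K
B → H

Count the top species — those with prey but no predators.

Top species (has prey, but nothing eats it): N, E, L.
Count: 3.

3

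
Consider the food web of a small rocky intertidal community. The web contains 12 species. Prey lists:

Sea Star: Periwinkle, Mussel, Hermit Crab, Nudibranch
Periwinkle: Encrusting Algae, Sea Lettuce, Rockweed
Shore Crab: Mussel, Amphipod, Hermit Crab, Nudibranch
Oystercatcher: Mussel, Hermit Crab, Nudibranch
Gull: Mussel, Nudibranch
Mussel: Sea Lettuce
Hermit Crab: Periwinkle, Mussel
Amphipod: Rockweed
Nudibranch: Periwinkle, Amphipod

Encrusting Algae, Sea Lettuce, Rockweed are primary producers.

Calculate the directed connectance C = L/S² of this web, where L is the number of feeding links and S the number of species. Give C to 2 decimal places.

C = 0.15

The web has S = 12 species and L = 22 feeding links.
C = L / S² = 22 / 144 = 0.1528 ≈ 0.15.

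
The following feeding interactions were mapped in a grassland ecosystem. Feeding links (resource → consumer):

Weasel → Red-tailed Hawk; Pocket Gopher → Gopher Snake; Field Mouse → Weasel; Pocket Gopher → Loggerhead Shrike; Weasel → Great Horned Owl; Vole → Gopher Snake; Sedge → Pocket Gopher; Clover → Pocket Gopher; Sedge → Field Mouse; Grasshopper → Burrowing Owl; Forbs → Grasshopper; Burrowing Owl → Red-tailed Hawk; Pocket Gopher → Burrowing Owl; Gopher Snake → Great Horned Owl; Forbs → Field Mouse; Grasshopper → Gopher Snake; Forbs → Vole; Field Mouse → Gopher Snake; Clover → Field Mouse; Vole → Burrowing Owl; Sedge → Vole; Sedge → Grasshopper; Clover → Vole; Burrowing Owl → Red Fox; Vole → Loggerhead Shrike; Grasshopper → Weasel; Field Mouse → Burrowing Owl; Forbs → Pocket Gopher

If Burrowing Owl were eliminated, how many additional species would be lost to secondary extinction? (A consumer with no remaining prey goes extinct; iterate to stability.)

1

Remove Burrowing Owl.
Round 1: Red Fox (all prey gone) → extinct.
No further losses. Total secondary extinctions: 1.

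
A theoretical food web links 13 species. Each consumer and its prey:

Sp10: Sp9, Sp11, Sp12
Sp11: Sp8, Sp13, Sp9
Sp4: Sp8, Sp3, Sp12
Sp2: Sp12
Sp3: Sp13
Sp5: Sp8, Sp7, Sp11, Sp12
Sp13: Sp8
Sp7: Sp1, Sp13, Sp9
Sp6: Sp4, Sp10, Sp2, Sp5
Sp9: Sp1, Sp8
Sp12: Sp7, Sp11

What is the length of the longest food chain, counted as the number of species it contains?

6 species

One longest chain: Sp8 → Sp13 → Sp7 → Sp12 → Sp4 → Sp6.
It has 6 species and 5 links.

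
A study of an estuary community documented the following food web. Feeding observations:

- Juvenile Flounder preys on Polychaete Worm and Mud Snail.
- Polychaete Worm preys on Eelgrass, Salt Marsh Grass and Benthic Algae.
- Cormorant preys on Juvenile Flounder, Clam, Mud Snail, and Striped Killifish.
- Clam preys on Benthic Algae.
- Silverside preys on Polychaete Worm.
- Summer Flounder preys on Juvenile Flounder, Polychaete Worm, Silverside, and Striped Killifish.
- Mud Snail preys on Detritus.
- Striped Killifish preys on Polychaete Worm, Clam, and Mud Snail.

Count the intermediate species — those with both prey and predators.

Intermediate species (has both prey and predators): Polychaete Worm, Mud Snail, Clam, Silverside, Striped Killifish, Juvenile Flounder.
Count: 6.

6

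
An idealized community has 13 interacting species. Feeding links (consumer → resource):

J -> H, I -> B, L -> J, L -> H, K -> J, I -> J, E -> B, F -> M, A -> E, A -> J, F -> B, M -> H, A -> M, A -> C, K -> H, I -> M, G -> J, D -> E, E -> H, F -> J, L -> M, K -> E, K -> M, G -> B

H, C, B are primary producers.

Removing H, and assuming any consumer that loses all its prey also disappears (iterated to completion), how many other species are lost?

Remove H.
Round 1: M (all prey gone), J (all prey gone) → extinct.
Round 2: L (all prey gone) → extinct.
No further losses. Total secondary extinctions: 3.

3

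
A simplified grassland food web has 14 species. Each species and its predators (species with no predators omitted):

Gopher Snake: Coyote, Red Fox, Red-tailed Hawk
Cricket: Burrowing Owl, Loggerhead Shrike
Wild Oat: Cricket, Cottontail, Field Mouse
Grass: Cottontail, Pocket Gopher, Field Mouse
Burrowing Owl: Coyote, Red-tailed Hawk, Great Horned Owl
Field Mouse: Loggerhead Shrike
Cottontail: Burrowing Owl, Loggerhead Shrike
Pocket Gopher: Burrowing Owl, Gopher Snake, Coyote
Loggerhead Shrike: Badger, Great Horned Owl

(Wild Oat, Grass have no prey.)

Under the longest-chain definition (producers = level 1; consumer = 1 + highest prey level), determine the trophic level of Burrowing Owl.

Trophic level 3

Wild Oat is a producer → level 1.
Cricket eats Wild Oat → level 2.
Burrowing Owl eats Cricket (level 2); other prey at levels: Cottontail 2, Pocket Gopher 2 → level 3.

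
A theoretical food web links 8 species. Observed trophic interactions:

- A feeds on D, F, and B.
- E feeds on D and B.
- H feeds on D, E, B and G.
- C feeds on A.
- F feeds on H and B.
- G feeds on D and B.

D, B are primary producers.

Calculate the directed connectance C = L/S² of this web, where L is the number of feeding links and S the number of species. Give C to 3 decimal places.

The web has S = 8 species and L = 14 feeding links.
C = L / S² = 14 / 64 = 0.2188 ≈ 0.219.

C = 0.219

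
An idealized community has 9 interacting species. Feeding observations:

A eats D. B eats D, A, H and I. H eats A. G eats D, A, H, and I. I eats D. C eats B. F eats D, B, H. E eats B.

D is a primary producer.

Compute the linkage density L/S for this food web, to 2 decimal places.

L/S = 1.78

There are L = 16 links among S = 9 species.
L/S = 16/9 = 1.7778 ≈ 1.78.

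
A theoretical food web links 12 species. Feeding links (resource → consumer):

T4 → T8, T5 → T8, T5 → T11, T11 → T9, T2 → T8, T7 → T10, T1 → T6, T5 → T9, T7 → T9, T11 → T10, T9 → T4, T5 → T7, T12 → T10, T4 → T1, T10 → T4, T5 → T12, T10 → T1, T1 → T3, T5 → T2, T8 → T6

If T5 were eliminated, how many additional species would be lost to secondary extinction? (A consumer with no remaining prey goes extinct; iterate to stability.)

Remove T5.
Round 1: T7 (all prey gone), T12 (all prey gone), T2 (all prey gone), T11 (all prey gone) → extinct.
Round 2: T9 (all prey gone), T10 (all prey gone) → extinct.
Round 3: T4 (all prey gone) → extinct.
Round 4: T1 (all prey gone), T8 (all prey gone) → extinct.
Round 5: T3 (all prey gone), T6 (all prey gone) → extinct.
No further losses. Total secondary extinctions: 11.

11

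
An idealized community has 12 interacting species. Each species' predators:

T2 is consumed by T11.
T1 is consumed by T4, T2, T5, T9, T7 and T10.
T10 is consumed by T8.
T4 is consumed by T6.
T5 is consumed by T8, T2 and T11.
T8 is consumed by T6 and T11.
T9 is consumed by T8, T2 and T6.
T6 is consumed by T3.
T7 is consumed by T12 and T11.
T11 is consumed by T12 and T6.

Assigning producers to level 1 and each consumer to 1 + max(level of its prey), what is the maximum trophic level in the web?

6

Producers (level 1): T1.
T1 → T9 → T8 → T11 → T6 → T3 gives T3 level 6.
No species has a prey at level 6, so no species reaches level 7.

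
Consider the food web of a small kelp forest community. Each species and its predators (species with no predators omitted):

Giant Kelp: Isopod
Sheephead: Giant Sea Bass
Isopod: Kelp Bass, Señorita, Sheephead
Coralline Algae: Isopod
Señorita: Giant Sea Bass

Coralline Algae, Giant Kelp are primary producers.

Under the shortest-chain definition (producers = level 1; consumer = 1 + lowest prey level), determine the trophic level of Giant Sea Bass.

Trophic level 4

Coralline Algae is a producer → level 1.
Isopod eats Coralline Algae → level 2.
Señorita eats Isopod → level 3.
Giant Sea Bass eats Señorita → level 4.
No prey of Giant Sea Bass is below level 3, so 4 is the minimum.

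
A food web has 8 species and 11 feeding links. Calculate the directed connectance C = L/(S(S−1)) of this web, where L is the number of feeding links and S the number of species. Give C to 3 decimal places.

The web has S = 8 species and L = 11 feeding links.
C = L / (S(S−1)) = 11 / 56 = 0.1964 ≈ 0.196.

C = 0.196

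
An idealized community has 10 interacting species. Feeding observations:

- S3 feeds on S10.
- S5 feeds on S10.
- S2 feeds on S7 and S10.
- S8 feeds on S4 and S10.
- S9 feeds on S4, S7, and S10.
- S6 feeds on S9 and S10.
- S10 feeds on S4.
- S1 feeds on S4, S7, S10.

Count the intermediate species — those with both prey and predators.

Intermediate species (has both prey and predators): S10, S9.
Count: 2.

2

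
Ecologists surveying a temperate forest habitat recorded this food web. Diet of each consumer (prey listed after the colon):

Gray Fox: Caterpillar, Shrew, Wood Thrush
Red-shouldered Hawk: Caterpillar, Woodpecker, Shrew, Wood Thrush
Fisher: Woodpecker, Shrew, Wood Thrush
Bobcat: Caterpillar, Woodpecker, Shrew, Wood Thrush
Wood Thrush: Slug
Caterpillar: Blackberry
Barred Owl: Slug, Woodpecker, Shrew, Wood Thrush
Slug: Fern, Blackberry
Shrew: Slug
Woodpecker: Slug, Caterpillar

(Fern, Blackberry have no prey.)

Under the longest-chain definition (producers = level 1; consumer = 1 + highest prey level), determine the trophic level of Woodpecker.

Trophic level 3

Fern is a producer → level 1.
Slug eats Fern (level 1); other prey at levels: Blackberry 1 → level 2.
Woodpecker eats Slug (level 2); other prey at levels: Caterpillar 2 → level 3.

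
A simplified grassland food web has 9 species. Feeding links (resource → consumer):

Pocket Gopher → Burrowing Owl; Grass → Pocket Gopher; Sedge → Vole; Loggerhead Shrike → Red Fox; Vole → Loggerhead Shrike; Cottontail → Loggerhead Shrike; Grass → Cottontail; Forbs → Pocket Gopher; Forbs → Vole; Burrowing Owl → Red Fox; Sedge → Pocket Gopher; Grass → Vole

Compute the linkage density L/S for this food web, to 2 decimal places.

There are L = 12 links among S = 9 species.
L/S = 12/9 = 1.3333 ≈ 1.33.

L/S = 1.33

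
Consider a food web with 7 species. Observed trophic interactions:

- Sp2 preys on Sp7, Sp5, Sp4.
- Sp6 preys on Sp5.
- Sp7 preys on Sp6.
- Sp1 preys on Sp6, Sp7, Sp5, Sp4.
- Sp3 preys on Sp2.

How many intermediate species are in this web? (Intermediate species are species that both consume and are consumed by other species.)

3

Intermediate species (has both prey and predators): Sp6, Sp7, Sp2.
Count: 3.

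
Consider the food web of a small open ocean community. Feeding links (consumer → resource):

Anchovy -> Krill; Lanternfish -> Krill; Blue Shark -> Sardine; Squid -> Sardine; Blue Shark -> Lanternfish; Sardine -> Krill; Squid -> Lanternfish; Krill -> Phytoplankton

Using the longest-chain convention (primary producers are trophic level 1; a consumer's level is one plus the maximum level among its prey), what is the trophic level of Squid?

Phytoplankton is a producer → level 1.
Krill eats Phytoplankton → level 2.
Lanternfish eats Krill → level 3.
Squid eats Lanternfish (level 3); other prey at levels: Sardine 3 → level 4.

Trophic level 4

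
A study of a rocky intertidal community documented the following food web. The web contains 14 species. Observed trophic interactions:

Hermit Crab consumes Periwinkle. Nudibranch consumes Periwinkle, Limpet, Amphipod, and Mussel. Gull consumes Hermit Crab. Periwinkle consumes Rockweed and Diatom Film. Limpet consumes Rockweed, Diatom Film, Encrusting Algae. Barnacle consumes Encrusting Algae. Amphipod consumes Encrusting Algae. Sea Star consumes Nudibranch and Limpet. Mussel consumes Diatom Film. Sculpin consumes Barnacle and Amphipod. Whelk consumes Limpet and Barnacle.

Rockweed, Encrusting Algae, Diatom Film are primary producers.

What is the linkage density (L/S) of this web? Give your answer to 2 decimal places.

There are L = 20 links among S = 14 species.
L/S = 20/14 = 1.4286 ≈ 1.43.

L/S = 1.43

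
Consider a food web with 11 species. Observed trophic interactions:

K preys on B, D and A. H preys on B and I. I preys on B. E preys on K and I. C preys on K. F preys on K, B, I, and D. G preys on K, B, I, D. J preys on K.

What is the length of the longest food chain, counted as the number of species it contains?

3 species

One longest chain: A → K → C.
It has 3 species and 2 links.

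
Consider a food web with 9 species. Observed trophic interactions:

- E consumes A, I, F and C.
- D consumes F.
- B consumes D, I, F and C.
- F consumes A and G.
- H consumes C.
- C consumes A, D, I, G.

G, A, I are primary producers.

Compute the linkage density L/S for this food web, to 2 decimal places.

L/S = 1.78

There are L = 16 links among S = 9 species.
L/S = 16/9 = 1.7778 ≈ 1.78.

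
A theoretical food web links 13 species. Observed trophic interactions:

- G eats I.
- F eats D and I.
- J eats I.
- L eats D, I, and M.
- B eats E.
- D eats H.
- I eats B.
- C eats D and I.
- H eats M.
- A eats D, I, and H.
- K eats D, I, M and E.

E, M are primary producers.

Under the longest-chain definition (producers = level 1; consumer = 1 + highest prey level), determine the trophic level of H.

M is a producer → level 1.
H eats M → level 2.

Trophic level 2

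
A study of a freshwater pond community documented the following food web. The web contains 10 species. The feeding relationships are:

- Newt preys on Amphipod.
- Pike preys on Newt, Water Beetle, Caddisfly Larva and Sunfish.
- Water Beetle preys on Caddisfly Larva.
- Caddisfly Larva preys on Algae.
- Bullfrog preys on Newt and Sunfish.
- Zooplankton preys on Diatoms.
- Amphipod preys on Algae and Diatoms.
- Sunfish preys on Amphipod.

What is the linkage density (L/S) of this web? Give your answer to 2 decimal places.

L/S = 1.30

There are L = 13 links among S = 10 species.
L/S = 13/10 = 1.3000 ≈ 1.30.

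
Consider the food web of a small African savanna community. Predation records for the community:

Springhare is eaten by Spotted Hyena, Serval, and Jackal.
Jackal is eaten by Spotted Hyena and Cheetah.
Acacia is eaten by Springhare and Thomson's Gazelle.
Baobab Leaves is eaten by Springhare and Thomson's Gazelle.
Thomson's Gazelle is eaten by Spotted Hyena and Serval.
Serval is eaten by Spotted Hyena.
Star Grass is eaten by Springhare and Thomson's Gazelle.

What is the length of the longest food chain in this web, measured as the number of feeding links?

One longest chain: Star Grass → Springhare → Jackal → Cheetah.
It has 4 species and 3 links.

3 links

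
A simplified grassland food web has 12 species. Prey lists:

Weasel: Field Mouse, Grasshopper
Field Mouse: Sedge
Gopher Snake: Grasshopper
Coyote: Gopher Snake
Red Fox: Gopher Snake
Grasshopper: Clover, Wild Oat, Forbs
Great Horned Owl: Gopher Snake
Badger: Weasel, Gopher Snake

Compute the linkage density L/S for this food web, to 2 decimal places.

There are L = 12 links among S = 12 species.
L/S = 12/12 = 1.0000 ≈ 1.00.

L/S = 1.00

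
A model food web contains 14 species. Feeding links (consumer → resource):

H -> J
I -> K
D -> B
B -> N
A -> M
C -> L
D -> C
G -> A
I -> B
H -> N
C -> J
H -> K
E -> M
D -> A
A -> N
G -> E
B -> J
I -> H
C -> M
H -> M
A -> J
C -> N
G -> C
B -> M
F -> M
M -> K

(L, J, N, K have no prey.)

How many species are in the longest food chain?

4 species

One longest chain: K → M → C → D.
It has 4 species and 3 links.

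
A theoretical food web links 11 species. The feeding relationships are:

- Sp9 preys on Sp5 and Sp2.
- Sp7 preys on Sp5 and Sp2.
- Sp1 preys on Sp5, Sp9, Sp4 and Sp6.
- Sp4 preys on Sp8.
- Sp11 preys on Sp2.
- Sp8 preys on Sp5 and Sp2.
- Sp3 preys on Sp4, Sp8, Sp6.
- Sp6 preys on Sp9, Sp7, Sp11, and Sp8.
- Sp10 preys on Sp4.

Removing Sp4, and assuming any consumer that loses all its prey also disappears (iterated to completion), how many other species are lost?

1

Remove Sp4.
Round 1: Sp10 (all prey gone) → extinct.
No further losses. Total secondary extinctions: 1.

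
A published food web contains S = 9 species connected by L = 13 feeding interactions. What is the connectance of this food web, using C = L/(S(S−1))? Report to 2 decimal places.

C = 0.18

The web has S = 9 species and L = 13 feeding links.
C = L / (S(S−1)) = 13 / 72 = 0.1806 ≈ 0.18.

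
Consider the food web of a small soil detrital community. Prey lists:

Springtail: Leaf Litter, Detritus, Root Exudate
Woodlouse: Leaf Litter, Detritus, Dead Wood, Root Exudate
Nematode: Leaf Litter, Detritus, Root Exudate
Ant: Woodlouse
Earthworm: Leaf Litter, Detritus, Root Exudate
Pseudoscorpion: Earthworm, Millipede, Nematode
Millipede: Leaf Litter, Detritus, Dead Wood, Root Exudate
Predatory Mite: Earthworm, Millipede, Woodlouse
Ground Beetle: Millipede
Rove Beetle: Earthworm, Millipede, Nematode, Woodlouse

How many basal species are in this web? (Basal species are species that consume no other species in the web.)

Basal species (no prey listed): Leaf Litter, Detritus, Dead Wood, Root Exudate.
Count: 4.

4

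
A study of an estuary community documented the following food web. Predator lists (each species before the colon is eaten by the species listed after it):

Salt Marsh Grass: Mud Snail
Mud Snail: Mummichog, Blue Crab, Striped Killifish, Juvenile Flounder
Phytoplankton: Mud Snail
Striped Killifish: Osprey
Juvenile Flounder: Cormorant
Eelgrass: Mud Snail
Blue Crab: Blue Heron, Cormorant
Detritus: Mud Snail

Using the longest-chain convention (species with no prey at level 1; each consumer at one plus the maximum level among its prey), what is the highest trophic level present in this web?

4

Basal resources (level 1): Salt Marsh Grass, Phytoplankton, Detritus, Eelgrass.
Salt Marsh Grass → Mud Snail → Juvenile Flounder → Cormorant gives Cormorant level 4.
No species has a prey at level 4, so no species reaches level 5.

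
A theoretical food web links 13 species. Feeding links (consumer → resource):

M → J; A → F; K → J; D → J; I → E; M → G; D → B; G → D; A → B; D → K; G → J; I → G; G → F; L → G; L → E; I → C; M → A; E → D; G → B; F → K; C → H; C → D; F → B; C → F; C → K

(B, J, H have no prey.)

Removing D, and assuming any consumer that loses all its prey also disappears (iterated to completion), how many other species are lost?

1

Remove D.
Round 1: E (all prey gone) → extinct.
No further losses. Total secondary extinctions: 1.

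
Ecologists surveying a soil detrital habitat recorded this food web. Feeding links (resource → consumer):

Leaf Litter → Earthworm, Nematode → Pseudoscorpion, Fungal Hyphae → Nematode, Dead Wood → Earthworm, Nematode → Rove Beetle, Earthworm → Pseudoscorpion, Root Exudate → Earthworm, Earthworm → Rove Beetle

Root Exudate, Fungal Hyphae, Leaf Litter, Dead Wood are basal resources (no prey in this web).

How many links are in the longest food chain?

2 links

One longest chain: Fungal Hyphae → Nematode → Rove Beetle.
It has 3 species and 2 links.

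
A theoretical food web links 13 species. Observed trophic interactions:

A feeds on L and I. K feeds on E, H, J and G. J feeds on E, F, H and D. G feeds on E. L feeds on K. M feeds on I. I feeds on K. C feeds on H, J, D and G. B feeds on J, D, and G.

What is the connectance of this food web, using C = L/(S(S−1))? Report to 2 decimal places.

The web has S = 13 species and L = 21 feeding links.
C = L / (S(S−1)) = 21 / 156 = 0.1346 ≈ 0.13.

C = 0.13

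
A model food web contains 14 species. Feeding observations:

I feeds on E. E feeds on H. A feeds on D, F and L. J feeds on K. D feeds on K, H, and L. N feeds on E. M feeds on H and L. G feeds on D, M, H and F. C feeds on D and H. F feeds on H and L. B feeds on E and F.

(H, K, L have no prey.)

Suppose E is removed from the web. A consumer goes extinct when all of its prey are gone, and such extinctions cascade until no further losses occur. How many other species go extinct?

2

Remove E.
Round 1: N (all prey gone), I (all prey gone) → extinct.
No further losses. Total secondary extinctions: 2.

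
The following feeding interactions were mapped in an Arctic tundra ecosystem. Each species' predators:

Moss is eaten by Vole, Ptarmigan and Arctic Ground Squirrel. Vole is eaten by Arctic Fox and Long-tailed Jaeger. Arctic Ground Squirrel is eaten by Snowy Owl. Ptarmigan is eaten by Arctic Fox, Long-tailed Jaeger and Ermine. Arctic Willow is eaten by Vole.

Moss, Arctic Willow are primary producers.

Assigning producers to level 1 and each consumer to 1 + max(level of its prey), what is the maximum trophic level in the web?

Producers (level 1): Moss, Arctic Willow.
Moss → Ptarmigan → Arctic Fox gives Arctic Fox level 3.
No species has a prey at level 3, so no species reaches level 4.

3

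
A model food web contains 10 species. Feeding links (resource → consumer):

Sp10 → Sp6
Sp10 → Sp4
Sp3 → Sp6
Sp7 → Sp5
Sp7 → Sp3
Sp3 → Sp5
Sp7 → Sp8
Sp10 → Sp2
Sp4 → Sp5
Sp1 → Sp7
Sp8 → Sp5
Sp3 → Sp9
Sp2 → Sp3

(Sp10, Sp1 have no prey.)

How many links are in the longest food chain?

3 links

One longest chain: Sp1 → Sp7 → Sp3 → Sp9.
It has 4 species and 3 links.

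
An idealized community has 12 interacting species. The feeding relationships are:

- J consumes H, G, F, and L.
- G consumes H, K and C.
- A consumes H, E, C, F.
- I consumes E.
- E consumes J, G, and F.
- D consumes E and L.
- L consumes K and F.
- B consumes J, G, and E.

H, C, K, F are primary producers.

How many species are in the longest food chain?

One longest chain: H → G → J → E → B.
It has 5 species and 4 links.

5 species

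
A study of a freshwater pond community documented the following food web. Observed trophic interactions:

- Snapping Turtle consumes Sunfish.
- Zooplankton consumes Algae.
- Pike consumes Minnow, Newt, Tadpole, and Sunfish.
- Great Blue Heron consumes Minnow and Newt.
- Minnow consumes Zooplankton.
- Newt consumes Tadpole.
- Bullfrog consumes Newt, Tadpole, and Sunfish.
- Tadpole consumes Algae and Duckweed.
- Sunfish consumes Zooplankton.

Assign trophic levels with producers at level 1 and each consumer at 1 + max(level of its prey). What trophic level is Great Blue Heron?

Trophic level 4

Algae is a producer → level 1.
Zooplankton eats Algae → level 2.
Minnow eats Zooplankton → level 3.
Great Blue Heron eats Minnow (level 3); other prey at levels: Newt 3 → level 4.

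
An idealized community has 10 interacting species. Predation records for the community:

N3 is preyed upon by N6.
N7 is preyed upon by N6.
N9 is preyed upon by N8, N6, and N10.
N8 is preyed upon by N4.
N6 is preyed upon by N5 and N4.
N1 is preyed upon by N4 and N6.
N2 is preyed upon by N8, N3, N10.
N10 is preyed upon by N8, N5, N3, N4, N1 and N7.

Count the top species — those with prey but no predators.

Top species (has prey, but nothing eats it): N5, N4.
Count: 2.

2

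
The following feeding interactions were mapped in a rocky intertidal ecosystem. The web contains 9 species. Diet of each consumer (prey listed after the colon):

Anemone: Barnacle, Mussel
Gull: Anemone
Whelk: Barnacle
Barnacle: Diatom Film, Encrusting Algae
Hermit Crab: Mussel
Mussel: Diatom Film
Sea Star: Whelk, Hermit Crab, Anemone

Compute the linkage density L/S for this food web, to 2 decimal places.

There are L = 11 links among S = 9 species.
L/S = 11/9 = 1.2222 ≈ 1.22.

L/S = 1.22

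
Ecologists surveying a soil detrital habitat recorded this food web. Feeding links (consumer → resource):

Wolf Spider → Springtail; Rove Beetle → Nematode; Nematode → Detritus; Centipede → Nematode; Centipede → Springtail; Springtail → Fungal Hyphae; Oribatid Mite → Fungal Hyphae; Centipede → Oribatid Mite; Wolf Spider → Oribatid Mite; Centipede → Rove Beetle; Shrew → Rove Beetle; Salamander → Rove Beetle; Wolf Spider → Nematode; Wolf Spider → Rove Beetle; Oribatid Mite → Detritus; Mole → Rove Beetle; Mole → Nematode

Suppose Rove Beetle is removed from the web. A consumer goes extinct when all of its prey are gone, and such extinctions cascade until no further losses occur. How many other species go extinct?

Remove Rove Beetle.
Round 1: Salamander (all prey gone), Shrew (all prey gone) → extinct.
No further losses. Total secondary extinctions: 2.

2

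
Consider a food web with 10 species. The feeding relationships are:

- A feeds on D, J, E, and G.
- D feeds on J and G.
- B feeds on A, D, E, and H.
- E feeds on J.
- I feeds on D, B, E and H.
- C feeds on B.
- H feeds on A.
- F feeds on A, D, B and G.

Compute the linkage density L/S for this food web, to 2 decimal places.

L/S = 2.10

There are L = 21 links among S = 10 species.
L/S = 21/10 = 2.1000 ≈ 2.10.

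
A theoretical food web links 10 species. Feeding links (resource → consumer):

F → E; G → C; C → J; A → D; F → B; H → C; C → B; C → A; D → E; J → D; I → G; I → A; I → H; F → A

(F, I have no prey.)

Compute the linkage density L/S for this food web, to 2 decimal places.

L/S = 1.40

There are L = 14 links among S = 10 species.
L/S = 14/10 = 1.4000 ≈ 1.40.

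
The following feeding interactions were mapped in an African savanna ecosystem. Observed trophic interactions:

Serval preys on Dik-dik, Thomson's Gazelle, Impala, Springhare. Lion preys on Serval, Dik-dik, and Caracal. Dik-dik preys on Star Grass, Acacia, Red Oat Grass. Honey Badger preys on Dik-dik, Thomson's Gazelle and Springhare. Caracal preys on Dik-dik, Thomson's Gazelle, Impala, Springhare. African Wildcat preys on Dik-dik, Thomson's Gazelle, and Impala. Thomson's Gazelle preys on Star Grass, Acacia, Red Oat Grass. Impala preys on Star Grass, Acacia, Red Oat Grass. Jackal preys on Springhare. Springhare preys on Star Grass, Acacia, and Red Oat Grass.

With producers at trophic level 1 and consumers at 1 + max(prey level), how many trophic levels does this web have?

4

Producers (level 1): Star Grass, Acacia, Red Oat Grass.
Star Grass → Dik-dik → Serval → Lion gives Lion level 4.
No species has a prey at level 4, so no species reaches level 5.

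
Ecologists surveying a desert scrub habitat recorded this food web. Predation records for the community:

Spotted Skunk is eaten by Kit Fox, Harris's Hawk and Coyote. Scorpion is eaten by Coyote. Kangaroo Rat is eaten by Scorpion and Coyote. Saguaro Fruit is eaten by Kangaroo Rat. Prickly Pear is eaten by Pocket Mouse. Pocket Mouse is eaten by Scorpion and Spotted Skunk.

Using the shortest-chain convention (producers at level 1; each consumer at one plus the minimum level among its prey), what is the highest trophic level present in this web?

Producers (level 1): Prickly Pear, Saguaro Fruit.
Following each consumer down to its lowest-level prey: Prickly Pear → Pocket Mouse → Spotted Skunk → Harris's Hawk (levels 1 through 4).
All prey of Harris's Hawk (Spotted Skunk 3) are at level 3 or above, so Harris's Hawk is at level 1 + 3 = 4.
Every consumer has at least one prey at level 3 or below, so none exceeds level 4.

4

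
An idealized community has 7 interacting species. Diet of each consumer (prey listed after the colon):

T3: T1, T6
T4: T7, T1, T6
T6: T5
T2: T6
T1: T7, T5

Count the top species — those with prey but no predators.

Top species (has prey, but nothing eats it): T2, T3, T4.
Count: 3.

3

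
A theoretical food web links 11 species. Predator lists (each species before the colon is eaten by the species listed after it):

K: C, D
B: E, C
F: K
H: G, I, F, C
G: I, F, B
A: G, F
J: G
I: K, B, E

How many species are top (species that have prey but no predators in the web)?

Top species (has prey, but nothing eats it): E, C, D.
Count: 3.

3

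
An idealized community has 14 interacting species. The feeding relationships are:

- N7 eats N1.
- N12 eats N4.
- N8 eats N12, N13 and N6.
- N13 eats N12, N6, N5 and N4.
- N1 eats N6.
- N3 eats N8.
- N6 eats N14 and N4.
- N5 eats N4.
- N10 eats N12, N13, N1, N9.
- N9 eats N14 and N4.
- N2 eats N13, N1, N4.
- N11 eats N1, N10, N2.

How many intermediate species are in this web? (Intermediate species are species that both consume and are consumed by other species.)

Intermediate species (has both prey and predators): N9, N6, N5, N12, N13, N1, N2, N8, N10.
Count: 9.

9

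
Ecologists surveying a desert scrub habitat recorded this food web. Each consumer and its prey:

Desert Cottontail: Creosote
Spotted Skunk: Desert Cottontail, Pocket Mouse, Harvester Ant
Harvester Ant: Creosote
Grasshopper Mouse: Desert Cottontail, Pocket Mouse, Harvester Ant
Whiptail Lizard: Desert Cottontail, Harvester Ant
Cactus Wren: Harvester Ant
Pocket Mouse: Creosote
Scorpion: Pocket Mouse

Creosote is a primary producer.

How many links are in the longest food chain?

2 links

One longest chain: Creosote → Desert Cottontail → Grasshopper Mouse.
It has 3 species and 2 links.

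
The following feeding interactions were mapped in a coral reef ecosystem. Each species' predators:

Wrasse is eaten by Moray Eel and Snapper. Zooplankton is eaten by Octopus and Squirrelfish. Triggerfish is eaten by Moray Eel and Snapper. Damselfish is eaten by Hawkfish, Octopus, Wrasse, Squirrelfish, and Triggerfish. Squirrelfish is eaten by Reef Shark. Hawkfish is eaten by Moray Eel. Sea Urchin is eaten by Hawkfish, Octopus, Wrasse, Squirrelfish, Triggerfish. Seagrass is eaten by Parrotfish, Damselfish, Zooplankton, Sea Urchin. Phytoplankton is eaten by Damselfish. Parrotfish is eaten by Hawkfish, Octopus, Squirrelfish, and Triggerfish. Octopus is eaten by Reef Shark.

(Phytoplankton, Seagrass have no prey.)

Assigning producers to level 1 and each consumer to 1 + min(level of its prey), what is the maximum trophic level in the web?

4

Producers (level 1): Phytoplankton, Seagrass.
Following each consumer down to its lowest-level prey: Seagrass → Parrotfish → Hawkfish → Moray Eel (levels 1 through 4).
All prey of Moray Eel (Hawkfish 3, Triggerfish 3, Wrasse 3) are at level 3 or above, so Moray Eel is at level 1 + 3 = 4.
Every consumer has at least one prey at level 3 or below, so none exceeds level 4.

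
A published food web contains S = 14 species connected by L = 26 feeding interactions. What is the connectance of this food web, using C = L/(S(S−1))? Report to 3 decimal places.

The web has S = 14 species and L = 26 feeding links.
C = L / (S(S−1)) = 26 / 182 = 0.1429 ≈ 0.143.

C = 0.143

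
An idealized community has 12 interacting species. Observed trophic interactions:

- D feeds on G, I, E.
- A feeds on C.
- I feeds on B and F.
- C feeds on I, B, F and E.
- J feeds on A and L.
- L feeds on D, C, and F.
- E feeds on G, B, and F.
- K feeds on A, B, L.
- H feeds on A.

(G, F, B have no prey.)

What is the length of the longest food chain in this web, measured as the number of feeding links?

One longest chain: G → E → C → A → H.
It has 5 species and 4 links.

4 links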